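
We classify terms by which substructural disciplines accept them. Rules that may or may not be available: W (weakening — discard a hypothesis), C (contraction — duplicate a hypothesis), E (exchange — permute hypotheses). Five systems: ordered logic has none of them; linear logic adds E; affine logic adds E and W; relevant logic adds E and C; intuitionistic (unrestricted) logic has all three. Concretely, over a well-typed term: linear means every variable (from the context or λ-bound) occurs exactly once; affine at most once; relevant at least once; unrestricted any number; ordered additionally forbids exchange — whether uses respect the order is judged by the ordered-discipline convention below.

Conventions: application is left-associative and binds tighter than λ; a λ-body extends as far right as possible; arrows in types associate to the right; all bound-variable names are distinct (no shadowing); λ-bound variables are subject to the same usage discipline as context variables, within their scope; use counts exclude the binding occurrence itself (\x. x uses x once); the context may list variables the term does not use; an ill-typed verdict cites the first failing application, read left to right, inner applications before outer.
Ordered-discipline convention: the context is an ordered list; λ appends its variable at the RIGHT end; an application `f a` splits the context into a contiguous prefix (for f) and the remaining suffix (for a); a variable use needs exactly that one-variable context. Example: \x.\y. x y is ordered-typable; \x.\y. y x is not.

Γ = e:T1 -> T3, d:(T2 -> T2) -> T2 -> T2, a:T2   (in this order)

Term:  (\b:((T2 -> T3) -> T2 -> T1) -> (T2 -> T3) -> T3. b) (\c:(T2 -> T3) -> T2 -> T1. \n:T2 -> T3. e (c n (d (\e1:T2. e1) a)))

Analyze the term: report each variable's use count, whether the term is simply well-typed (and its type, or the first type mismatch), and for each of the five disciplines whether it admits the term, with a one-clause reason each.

counts: e=1, d=1, a=1, b [bound]=1, c [bound]=1, n [bound]=1, e1 [bound]=1
use order (left to right): b, e, c, n, d, e1, a
typing: the term checks, with type ((T2 -> T3) -> T2 -> T1) -> (T2 -> T3) -> T3
ordered: ✗ — no ordered split (uses run b, e, c, n, d, e1, a)
linear: ✓ — e, d, a, b, c, n, e1: one use apiece
affine: ✓ — none of e, d, a, b, c, n, e1 used more than once
relevant: ✓ — none of e, d, a, b, c, n, e1 goes unused
unrestricted: ✓ — well-typed at ((T2 -> T3) -> T2 -> T1) -> (T2 -> T3) -> T3; no restrictions here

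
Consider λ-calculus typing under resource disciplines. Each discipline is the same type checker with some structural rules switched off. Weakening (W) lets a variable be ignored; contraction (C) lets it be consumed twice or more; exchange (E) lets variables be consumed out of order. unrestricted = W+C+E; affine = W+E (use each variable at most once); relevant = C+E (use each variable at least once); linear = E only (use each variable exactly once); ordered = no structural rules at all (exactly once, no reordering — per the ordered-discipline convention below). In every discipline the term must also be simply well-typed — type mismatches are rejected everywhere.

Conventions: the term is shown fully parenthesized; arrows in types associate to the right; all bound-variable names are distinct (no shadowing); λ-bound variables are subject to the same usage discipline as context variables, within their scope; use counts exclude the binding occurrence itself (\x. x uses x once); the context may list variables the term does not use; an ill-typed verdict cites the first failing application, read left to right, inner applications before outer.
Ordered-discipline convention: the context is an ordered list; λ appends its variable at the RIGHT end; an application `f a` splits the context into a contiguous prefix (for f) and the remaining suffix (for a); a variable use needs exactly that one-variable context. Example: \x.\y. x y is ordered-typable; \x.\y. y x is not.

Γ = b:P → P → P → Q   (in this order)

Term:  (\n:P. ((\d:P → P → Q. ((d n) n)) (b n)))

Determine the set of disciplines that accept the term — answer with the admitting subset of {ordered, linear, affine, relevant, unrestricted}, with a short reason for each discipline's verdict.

admitted by: relevant, unrestricted
counts: b: 1, n [bound]: 3, d [bound]: 1
left-to-right use order: d, n, n, b, n
typing: well-typed at P → Q
ordered: ✗, uses contraction: n ×3
linear: ✗, uses contraction: n ×3
affine: ✗, uses contraction: n ×3
relevant: ✓, every one of b, n, d appears
unrestricted: ✓, well-typed at P → Q; no restrictions here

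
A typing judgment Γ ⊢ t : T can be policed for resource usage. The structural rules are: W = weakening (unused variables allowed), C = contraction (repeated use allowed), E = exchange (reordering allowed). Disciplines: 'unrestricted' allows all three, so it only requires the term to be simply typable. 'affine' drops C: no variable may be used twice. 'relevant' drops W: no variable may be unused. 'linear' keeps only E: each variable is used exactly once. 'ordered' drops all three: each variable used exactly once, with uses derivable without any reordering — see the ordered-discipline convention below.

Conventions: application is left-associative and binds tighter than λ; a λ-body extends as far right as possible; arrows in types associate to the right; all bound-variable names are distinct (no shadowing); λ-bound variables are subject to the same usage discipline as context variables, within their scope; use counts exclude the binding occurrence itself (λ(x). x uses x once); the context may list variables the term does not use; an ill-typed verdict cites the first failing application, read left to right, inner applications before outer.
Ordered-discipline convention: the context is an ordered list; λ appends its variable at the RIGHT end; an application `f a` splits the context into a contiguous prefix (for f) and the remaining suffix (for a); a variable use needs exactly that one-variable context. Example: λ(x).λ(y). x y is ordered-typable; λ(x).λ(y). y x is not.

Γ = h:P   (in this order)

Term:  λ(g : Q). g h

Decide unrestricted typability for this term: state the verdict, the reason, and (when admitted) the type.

no — a type mismatch blocks all five
usage: h ×1; g (bound) ×1
use order (left to right): g, h
typing: ill-typed: non-arrow in function slot: Q
all disciplines: ordered ✗ | linear ✗ | affine ✗ | relevant ✗ | unrestricted ✗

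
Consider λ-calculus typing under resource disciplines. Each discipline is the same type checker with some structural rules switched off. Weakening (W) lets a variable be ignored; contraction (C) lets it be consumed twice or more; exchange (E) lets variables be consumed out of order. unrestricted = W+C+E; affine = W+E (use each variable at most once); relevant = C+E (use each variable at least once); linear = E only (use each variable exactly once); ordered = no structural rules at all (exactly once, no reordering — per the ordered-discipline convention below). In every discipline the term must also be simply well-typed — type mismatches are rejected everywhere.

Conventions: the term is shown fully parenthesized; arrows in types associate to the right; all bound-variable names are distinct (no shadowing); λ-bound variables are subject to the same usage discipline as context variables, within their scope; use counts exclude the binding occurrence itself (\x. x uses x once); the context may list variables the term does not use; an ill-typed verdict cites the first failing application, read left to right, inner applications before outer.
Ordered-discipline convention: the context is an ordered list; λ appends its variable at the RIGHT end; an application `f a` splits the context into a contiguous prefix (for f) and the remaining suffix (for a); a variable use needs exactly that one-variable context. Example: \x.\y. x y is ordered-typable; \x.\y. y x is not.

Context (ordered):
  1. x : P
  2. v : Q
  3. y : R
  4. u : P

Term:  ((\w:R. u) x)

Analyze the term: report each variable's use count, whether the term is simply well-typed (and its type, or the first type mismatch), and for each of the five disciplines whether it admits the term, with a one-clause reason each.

usage: x: 1, v: 0, y: 0, u: 1, w [bound]: 0
uses in reading order: u, x
typing: ill-typed: argument of type P where R is required
ordered ✗ (a type mismatch blocks all five)
linear ✗ (the type mismatch rejects it)
affine ✗ (not simply typable)
relevant ✗ (fails simple typing)
unrestricted ✗ (a type mismatch blocks all five)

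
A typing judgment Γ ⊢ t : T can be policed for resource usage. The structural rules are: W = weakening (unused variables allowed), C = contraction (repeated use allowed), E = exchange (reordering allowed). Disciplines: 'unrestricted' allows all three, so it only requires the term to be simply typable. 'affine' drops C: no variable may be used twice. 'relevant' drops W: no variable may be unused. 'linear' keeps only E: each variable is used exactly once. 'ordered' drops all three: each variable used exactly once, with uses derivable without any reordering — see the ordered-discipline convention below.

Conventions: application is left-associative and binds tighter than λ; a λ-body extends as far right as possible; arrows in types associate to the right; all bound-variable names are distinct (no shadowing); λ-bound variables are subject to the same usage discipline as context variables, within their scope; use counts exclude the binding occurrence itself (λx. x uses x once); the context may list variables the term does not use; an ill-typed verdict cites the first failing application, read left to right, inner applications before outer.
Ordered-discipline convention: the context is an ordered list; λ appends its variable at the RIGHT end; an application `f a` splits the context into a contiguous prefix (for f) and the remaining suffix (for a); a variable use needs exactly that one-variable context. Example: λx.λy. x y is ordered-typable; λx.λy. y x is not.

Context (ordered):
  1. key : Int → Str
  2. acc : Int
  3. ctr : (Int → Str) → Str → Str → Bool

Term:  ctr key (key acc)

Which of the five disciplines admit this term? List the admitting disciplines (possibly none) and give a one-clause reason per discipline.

admitting disciplines: relevant, unrestricted
use counts: key ×2; acc ×1; ctr ×1
uses in reading order: ctr, key, key, acc
typing: ✓ — Str → Bool
ordered ✗ (repeated use of key ×2)
linear ✗ (repeated use of key ×2)
affine ✗ (repeated use of key ×2)
relevant ✓ (key, acc, ctr: all used, weakening unneeded)
unrestricted ✓ (simply typable at Str → Bool; W, C, E all held)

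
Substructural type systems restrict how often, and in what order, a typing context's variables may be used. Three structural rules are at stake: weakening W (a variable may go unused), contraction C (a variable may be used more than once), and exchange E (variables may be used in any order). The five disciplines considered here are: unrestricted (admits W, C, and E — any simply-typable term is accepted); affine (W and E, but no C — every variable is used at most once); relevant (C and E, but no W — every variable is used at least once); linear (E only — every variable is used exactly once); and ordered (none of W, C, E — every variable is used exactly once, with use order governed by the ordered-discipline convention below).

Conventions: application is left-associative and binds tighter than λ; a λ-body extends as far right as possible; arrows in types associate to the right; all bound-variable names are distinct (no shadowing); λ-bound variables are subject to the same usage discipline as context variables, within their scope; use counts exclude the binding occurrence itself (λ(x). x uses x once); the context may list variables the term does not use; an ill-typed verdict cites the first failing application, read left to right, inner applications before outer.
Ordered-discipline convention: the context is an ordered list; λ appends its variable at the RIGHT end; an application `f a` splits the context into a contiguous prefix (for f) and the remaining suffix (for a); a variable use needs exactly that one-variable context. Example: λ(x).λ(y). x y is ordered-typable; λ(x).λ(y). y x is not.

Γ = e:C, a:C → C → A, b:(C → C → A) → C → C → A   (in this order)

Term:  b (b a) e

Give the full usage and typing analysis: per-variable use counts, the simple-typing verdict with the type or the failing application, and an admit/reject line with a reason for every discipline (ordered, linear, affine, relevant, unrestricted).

variable uses: e: 1, a: 1, b: 2
order of uses: b, b, a, e
typing: the term checks, with type C → A
ordered: ✗ — needs contraction — b ×2
linear: ✗ — needs contraction — b ×2
affine: ✗ — needs contraction — b ×2
relevant: ✓ — every one of e, a, b appears
unrestricted: ✓ — typability at C → A is all that's needed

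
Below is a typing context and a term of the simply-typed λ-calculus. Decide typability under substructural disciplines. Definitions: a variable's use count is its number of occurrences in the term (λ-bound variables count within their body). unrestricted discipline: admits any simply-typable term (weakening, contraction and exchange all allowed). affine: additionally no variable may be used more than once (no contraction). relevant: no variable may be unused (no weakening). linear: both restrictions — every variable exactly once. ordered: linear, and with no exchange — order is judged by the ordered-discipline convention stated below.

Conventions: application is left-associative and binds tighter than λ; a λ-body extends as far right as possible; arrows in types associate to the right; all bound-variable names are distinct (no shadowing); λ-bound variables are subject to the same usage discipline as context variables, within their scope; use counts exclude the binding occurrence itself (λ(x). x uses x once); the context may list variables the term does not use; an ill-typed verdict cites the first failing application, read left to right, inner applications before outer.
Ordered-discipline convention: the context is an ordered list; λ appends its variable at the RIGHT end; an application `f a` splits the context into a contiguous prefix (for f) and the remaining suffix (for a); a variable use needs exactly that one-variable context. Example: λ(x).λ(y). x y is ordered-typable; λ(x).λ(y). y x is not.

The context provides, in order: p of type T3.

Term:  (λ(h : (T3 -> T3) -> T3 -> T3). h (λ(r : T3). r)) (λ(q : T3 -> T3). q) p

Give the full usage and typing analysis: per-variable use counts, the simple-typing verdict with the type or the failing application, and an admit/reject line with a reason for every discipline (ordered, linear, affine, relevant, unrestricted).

use counts: p=1, h (bound)=1, r (bound)=1, q (bound)=1
uses in reading order: h, r, q, p
typing: ✓ — T3
ordered ✓ (p, h, r, q: once each, no exchange needed)
linear ✓ (exactly-once usage across p, h, r, q)
affine ✓ (at most one use each (p, h, r, q))
relevant ✓ (p, h, r, q: all used, weakening unneeded)
unrestricted ✓ (well-typed at T3; no restrictions here)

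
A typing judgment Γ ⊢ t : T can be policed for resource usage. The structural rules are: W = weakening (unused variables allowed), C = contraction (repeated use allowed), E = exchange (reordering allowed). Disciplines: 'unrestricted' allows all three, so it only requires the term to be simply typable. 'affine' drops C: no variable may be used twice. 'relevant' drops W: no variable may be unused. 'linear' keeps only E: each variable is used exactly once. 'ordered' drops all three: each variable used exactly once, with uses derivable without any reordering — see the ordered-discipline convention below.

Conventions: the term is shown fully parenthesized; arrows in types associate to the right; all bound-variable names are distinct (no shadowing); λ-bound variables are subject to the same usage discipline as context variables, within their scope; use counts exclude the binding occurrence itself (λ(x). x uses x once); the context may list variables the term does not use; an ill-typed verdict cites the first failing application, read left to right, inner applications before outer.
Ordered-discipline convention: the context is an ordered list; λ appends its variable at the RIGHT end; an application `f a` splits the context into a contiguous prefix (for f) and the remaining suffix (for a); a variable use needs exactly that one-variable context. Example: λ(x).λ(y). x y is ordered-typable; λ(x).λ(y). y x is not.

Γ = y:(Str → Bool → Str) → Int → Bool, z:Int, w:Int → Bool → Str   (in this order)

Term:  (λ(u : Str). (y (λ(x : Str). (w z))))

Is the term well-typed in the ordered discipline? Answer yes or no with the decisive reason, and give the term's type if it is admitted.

no — unused: u, x — weakening required
use counts: y=1; z=1; w=1; u (λ-bound)=0; x (λ-bound)=0
order of uses: y, w, z
typing: well-typed — term : Str → Int → Bool
summary: ordered ✗ · linear ✗ · affine ✓ · relevant ✗ · unrestricted ✓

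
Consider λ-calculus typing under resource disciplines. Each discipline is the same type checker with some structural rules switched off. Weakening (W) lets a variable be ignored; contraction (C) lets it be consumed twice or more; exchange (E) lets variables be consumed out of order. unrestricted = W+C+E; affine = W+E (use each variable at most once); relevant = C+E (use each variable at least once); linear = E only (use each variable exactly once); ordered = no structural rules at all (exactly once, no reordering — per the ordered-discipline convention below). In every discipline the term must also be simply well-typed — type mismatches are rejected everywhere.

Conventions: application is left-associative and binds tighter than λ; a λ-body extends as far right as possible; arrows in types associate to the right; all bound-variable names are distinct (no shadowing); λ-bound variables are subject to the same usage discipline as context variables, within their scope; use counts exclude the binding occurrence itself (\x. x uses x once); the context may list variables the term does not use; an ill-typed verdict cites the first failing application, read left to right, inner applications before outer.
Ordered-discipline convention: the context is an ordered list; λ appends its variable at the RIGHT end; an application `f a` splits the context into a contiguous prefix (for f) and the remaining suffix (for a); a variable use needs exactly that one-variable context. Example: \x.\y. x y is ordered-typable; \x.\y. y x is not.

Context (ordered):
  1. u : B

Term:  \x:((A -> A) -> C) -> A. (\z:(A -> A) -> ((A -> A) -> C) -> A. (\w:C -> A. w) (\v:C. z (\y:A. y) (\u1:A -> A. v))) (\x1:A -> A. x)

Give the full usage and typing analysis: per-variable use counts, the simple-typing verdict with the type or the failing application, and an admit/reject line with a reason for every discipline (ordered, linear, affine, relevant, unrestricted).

variable uses: u ×0; x [bound] ×1; z [bound] ×1; w [bound] ×1; v [bound] ×1; y [bound] ×1; u1 [bound] ×0; x1 [bound] ×0
left-to-right use order: w, z, y, v, x
typing: well-typed — term : (((A -> A) -> C) -> A) -> C -> A
ordered ✗ (u, u1, x1 left unused)
linear ✗ (u, u1, x1 left unused)
affine ✓ (u, x, z, w, v, y, u1, x1: no repeats, contraction unneeded)
relevant ✗ (u, u1, x1 left unused)
unrestricted ✓ (typability at (((A -> A) -> C) -> A) -> C -> A is all that's needed)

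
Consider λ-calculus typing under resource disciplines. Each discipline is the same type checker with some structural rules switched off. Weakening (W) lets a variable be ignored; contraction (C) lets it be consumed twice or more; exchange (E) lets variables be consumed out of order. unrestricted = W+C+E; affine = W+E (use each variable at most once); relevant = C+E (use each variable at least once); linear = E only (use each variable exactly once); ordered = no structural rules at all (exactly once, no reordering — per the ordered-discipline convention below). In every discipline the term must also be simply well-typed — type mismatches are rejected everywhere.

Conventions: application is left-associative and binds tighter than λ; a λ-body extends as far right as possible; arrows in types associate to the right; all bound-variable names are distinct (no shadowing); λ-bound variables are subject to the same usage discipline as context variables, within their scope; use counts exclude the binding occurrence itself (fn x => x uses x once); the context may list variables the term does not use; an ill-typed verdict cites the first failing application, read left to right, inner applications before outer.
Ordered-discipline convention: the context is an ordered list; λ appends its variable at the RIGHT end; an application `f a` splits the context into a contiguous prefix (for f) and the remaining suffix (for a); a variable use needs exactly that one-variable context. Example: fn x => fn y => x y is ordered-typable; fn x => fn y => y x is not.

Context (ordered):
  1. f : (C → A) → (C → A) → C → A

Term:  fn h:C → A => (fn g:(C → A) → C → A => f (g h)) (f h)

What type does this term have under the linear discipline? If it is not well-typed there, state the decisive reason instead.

not well-typed under linear — f ×2, h ×2 used more than once (contraction)
counts: f=2, h (bound)=2, g (bound)=1
use order (left to right): f, g, h, f, h
typing: the term checks, with type (C → A) → (C → A) → C → A
per-discipline verdicts: ordered ✗; linear ✗; affine ✗; relevant ✓; unrestricted ✓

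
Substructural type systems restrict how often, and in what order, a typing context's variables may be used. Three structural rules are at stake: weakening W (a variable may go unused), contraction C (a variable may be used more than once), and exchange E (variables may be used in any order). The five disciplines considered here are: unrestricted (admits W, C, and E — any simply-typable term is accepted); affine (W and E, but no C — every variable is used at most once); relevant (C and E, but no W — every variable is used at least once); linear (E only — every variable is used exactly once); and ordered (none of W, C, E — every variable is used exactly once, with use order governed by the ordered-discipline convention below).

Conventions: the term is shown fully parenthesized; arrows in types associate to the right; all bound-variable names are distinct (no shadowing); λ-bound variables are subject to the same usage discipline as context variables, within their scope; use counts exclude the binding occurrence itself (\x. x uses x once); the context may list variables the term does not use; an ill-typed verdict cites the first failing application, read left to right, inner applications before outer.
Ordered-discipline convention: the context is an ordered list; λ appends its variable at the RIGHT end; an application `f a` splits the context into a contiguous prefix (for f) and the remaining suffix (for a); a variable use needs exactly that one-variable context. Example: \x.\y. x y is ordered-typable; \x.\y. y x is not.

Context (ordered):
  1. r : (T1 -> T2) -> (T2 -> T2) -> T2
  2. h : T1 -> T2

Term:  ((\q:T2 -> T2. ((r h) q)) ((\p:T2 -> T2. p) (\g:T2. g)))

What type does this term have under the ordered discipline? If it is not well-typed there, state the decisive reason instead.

term : T2
variable uses: r: 1×; h: 1×; q (λ-bound): 1×; p (λ-bound): 1×; g (λ-bound): 1×
order of uses: r, h, q, p, g
typing: the term checks, with type T2
all disciplines: ordered ✓; linear ✓; affine ✓; relevant ✓; unrestricted ✓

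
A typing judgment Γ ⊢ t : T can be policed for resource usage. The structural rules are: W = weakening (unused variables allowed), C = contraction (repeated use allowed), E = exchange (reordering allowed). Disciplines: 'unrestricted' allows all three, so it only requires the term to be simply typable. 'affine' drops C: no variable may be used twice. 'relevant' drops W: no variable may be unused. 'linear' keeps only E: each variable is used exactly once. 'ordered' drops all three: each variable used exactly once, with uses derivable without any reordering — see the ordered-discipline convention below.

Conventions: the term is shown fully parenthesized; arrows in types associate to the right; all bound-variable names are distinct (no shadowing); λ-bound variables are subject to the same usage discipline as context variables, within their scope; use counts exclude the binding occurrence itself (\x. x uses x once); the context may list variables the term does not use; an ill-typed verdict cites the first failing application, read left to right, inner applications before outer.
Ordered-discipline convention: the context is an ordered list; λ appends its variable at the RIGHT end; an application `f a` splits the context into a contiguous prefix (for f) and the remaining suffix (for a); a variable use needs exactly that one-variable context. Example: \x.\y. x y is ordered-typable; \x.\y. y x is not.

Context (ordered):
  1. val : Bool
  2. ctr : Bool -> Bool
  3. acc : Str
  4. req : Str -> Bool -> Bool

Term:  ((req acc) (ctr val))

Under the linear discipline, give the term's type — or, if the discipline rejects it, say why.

term : Bool
variable uses: val=1, ctr=1, acc=1, req=1
left-to-right use order: req, acc, ctr, val
typing: well-typed — term : Bool
summary: ordered ✗, linear ✓, affine ✓, relevant ✓, unrestricted ✓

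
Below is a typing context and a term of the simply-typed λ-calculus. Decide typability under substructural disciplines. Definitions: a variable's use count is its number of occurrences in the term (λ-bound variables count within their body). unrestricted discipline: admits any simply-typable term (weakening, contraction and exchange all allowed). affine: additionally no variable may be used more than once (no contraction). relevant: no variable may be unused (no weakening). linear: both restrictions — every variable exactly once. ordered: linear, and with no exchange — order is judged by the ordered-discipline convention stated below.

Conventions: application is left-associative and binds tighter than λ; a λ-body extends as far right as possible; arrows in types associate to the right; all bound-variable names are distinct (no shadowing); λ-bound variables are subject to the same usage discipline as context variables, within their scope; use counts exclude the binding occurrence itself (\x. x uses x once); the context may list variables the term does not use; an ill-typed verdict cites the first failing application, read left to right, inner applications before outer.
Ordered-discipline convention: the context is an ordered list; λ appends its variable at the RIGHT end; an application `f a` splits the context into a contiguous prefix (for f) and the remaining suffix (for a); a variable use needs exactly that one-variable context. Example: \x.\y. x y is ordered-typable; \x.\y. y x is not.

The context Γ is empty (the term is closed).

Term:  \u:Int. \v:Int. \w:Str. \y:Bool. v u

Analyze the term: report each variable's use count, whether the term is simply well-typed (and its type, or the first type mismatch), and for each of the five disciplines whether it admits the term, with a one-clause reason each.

use counts: u [bound] ×1, v [bound] ×1, w [bound] ×0, y [bound] ×0
order of uses: v, u
typing: ill-typed: can't apply a value of type Int
ordered: ✗ — a type mismatch blocks all five
linear: ✗ — the type mismatch rejects it
affine: ✗ — not simply typable
relevant: ✗ — fails simple typing
unrestricted: ✗ — a type mismatch blocks all five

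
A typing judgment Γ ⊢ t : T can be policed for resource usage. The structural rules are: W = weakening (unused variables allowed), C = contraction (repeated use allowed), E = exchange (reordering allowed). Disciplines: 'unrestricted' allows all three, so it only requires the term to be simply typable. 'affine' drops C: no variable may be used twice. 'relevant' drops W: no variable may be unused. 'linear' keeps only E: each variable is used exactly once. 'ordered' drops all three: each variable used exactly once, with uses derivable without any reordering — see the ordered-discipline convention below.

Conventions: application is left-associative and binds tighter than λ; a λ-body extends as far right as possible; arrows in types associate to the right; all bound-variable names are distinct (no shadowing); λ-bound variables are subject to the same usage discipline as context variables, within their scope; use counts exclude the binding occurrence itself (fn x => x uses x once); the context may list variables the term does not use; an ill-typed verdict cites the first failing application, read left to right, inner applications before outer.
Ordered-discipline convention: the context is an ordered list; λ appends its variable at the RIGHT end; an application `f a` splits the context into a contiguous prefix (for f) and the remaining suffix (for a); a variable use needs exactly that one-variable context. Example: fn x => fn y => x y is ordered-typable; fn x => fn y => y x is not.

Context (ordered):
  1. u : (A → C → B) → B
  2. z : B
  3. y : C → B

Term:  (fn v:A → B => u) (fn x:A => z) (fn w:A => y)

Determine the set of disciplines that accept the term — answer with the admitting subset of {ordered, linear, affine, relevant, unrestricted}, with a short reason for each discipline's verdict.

accepted by: affine, unrestricted
usage: u: 1×, z: 1×, y: 1×, v [bound]: 0×, x [bound]: 0×, w [bound]: 0×
use order (left to right): u, z, y
typing: well-typed — term : B
ordered ✗ (unused: v, x, w — weakening required)
linear ✗ (unused: v, x, w — weakening required)
affine ✓ (no duplicate uses among u, z, y, v, x, w)
relevant ✗ (unused: v, x, w — weakening required)
unrestricted ✓ (simply typable at B; W, C, E all held)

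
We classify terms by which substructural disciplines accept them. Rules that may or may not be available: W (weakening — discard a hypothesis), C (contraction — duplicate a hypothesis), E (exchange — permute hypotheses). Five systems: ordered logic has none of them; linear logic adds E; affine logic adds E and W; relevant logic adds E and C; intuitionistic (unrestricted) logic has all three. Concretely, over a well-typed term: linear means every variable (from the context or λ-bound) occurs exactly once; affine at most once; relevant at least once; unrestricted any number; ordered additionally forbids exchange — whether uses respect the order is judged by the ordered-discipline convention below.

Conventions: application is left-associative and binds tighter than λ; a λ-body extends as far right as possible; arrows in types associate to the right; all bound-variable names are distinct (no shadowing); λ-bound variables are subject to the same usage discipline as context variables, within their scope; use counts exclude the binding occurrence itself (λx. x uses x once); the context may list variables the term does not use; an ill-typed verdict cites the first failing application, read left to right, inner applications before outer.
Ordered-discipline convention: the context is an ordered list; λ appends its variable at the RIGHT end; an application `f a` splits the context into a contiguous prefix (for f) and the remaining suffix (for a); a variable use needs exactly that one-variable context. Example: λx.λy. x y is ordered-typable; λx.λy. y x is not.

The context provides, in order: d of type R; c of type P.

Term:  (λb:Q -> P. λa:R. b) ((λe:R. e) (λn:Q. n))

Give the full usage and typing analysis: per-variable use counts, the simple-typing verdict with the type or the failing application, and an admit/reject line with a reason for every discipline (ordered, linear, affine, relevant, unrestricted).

use counts: d: 0; c: 0; b (λ-bound): 1; a (λ-bound): 0; e (λ-bound): 1; n (λ-bound): 1
left-to-right use order: b, e, n
typing: ill-typed: an application expects R but receives Q -> Q
ordered ✗ (not simply typable)
linear ✗ (fails simple typing)
affine ✗ (a type mismatch blocks all five)
relevant ✗ (the type mismatch rejects it)
unrestricted ✗ (not simply typable)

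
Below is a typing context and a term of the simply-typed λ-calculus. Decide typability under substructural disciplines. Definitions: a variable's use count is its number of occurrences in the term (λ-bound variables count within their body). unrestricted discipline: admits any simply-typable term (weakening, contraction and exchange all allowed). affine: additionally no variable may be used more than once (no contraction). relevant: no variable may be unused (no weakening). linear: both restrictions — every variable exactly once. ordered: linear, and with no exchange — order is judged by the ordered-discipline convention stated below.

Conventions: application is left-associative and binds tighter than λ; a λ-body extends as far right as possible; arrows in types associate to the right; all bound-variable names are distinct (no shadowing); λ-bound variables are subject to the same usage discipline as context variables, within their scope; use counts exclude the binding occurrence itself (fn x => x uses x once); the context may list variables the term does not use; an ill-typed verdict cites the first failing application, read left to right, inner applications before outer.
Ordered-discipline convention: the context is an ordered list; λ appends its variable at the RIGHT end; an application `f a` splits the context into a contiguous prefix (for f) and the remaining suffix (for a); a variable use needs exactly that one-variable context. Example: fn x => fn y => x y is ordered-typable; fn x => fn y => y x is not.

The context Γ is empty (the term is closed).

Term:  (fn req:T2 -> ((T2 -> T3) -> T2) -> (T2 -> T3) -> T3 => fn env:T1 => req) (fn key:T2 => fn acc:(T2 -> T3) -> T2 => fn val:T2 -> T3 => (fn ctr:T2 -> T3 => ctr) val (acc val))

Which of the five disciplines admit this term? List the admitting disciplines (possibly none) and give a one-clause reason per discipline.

admitted in: unrestricted
use counts: req (λ-bound) ×1, env (λ-bound) ×0, key (λ-bound) ×0, acc (λ-bound) ×1, val (λ-bound) ×2, ctr (λ-bound) ×1
order of uses: req, ctr, val, acc, val
typing: well-typed at T1 -> T2 -> ((T2 -> T3) -> T2) -> (T2 -> T3) -> T3
ordered: ✗ — repeated use of val ×2; env, key left unused
linear: ✗ — repeated use of val ×2; env, key left unused
affine: ✗ — repeated use of val ×2
relevant: ✗ — env, key left unused
unrestricted: ✓ — simply typable at T1 -> T2 -> ((T2 -> T3) -> T2) -> (T2 -> T3) -> T3; W, C, E all held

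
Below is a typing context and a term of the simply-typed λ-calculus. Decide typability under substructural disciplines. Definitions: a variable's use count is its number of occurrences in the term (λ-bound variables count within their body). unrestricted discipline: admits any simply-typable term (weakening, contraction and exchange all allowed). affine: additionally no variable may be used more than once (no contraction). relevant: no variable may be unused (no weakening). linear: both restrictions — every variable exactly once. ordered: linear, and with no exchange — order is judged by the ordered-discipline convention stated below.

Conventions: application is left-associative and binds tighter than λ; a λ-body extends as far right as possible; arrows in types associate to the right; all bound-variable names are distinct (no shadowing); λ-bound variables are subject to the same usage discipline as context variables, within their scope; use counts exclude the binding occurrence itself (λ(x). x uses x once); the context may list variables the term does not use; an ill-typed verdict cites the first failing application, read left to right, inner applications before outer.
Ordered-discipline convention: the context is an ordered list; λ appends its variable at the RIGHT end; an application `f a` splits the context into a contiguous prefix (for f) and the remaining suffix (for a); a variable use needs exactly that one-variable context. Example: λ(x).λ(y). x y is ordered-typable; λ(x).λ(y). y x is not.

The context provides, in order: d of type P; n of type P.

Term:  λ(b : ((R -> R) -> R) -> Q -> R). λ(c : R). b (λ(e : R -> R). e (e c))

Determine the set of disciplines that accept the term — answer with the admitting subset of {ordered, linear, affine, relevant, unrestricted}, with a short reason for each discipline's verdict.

admitting disciplines: unrestricted
counts: d ×0, n ×0, b [bound] ×1, c [bound] ×1, e [bound] ×2
left-to-right use order: b, e, e, c
typing: well-typed at (((R -> R) -> R) -> Q -> R) -> R -> Q -> R
ordered: ✗ — needs contraction — e ×2; unused: d, n — weakening required
linear: ✗ — needs contraction — e ×2; unused: d, n — weakening required
affine: ✗ — needs contraction — e ×2
relevant: ✗ — unused: d, n — weakening required
unrestricted: ✓ — simply typable at (((R -> R) -> R) -> Q -> R) -> R -> Q -> R; W, C, E all held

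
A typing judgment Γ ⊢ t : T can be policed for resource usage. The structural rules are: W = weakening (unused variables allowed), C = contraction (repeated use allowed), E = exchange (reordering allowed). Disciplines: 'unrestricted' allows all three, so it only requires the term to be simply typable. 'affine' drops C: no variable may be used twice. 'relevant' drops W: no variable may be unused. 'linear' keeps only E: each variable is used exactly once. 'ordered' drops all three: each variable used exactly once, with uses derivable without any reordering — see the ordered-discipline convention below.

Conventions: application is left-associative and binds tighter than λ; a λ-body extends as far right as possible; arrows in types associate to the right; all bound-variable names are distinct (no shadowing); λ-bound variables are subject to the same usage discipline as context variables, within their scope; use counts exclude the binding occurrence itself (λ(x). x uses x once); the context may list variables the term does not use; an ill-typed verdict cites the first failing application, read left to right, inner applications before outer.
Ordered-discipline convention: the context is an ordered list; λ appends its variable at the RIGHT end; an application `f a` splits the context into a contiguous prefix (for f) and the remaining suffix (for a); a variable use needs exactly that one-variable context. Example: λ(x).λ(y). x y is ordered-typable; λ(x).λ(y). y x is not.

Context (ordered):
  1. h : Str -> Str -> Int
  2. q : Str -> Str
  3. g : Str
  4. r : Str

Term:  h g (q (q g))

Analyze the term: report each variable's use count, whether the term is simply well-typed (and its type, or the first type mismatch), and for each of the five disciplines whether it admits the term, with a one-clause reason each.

variable uses: h=1, q=2, g=2, r=0
uses in reading order: h, g, q, q, g
typing: well-typed at Int
ordered ✗ (uses contraction: q ×2, g ×2; needs weakening: r unused)
linear ✗ (uses contraction: q ×2, g ×2; needs weakening: r unused)
affine ✗ (uses contraction: q ×2, g ×2)
relevant ✗ (needs weakening: r unused)
unrestricted ✓ (simply typable at Int; W, C, E all held)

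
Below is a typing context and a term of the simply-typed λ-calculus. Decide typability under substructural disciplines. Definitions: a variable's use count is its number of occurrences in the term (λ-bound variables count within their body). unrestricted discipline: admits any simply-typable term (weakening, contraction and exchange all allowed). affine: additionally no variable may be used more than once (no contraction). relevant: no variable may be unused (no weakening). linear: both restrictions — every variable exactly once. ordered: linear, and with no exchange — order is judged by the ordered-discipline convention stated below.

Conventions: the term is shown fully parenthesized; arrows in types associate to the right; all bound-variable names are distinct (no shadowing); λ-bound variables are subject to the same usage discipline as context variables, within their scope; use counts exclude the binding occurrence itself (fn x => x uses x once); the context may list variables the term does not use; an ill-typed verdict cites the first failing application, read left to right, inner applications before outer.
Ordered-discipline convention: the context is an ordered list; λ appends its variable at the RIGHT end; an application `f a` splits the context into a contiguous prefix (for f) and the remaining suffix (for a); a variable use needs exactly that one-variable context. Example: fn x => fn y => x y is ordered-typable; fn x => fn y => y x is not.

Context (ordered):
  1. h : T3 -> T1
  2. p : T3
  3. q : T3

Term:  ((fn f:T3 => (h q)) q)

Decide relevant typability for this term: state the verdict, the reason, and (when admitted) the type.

no — needs weakening: p, f unused
counts: h: 1; p: 0; q: 2; f [bound]: 0
uses in reading order: h, q, q
typing: the term checks, with type T1
per-discipline verdicts: ordered ✗; linear ✗; affine ✗; relevant ✗; unrestricted ✓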